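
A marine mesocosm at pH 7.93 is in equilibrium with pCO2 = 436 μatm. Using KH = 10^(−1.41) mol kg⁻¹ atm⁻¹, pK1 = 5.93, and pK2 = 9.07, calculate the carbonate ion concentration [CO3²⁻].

[CO3²⁻] = 0.123 mmol/kg

[CO2*] = KH · pCO2 = 10^(−1.41) × 436×10^-6 = 1.696×10^-5 mol/kg
α₀ = 1/(1 + K1/[H⁺] + K1K2/[H⁺]²) = 1/(1 + 10^+2.00 + 10^+0.86) = 0.009238
DIC = [CO2*]/α₀ = 1.696×10^-5 / 0.009238 = 1.836 mmol/kg
[CO3²⁻] = α₂·DIC; α₂ = 0.06693, so [CO3²⁻] = 0.06693 × 1.836 = 0.123 mmol/kg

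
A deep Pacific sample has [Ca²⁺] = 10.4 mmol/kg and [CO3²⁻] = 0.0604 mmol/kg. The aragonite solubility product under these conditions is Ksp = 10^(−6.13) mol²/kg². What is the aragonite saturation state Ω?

Ω = 0.847

Ksp = 10^(−6.13) = 7.413×10^-7
Ω = [Ca²⁺][CO3²⁻]/Ksp = (10.4×10^-3)(0.0604×10^-3) / 7.413×10^-7 = 0.847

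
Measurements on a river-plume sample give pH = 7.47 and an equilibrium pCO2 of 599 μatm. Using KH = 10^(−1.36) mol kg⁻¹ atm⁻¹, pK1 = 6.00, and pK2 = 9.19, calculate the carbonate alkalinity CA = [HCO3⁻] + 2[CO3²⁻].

CA = 0.801 mmol/kg

[CO2*] = KH · pCO2 = 10^(−1.36) × 599×10^-6 = 2.615×10^-5 mol/kg
α₀ = 1/(1 + K1/[H⁺] + K1K2/[H⁺]²) = 1/(1 + 10^+1.47 + 10^-0.25) = 0.03218
DIC = [CO2*]/α₀ = 2.615×10^-5 / 0.03218 = 0.8125 mmol/kg
CA = (α₁ + 2α₂)·DIC = (0.9497 + 2×0.01810) × 0.8125 = 0.801 mmol/kg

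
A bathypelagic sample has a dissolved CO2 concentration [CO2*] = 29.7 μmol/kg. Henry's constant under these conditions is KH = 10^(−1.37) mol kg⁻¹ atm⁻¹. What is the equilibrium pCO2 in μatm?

KH = 10^(−1.37) = 4.266×10^-2 mol kg⁻¹ atm⁻¹
pCO2 = [CO2*]/KH = 29.7×10^-6 / 4.266×10^-2 = 6.96×10^-4 atm = 696 μatm

pCO2 = 696 μatm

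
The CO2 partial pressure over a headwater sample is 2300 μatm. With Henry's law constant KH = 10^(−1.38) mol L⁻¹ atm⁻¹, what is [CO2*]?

KH = 10^(−1.38) = 4.169×10^-2 mol L⁻¹ atm⁻¹
[CO2*] = KH · pCO2 = 4.169×10^-2 × 2300×10^-6 atm = 9.59×10^-5 mol/L

[CO2*] = 95.9 μmol/L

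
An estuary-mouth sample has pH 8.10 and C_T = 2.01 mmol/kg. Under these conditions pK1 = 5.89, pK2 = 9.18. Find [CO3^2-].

[CO3²⁻] = 0.153 mmol/kg

α₂ = 1 / (1 + [H⁺]/K2 + [H⁺]²/(K1K2)) = 1 / (1 + 10^+1.08 + 10^-1.13)
   = 1 / (1 + 12.023 + 0.074131) = 1/13.097 = 0.07635
[CO3²⁻] = α₂ × DIC = 0.07635 × 2.01 = 0.153 mmol/kg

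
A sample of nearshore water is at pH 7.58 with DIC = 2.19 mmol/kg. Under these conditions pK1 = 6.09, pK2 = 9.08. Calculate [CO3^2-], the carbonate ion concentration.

α₂ = 1 / (1 + [H⁺]/K2 + [H⁺]²/(K1K2)) = 1 / (1 + 10^+1.50 + 10^+0.01)
   = 1 / (1 + 31.623 + 1.0233) = 1/33.646 = 0.02972
[CO3²⁻] = α₂ × DIC = 0.02972 × 2.19 = 0.0651 mmol/kg

[CO3²⁻] = 0.0651 mmol/kg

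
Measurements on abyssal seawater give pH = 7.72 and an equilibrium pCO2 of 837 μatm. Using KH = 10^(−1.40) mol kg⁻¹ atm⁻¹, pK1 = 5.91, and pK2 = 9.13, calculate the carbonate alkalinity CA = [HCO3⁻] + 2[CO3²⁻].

CA = 2.32 mmol/kg

[CO2*] = KH · pCO2 = 10^(−1.40) × 837×10^-6 = 3.332×10^-5 mol/kg
α₀ = 1/(1 + K1/[H⁺] + K1K2/[H⁺]²) = 1/(1 + 10^+1.81 + 10^+0.40) = 0.01469
DIC = [CO2*]/α₀ = 3.332×10^-5 / 0.01469 = 2.268 mmol/kg
CA = (α₁ + 2α₂)·DIC = (0.9484 + 2×0.03690) × 2.268 = 2.32 mmol/kg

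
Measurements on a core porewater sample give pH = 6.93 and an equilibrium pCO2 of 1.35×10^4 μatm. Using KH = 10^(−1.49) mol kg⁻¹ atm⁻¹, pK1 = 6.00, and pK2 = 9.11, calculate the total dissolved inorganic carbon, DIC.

[CO2*] = KH · pCO2 = 10^(−1.49) × 1.35×10^4×10^-6 = 4.369×10^-4 mol/kg
α₀ = 1/(1 + K1/[H⁺] + K1K2/[H⁺]²) = 1/(1 + 10^+0.93 + 10^-1.25) = 0.1045
DIC = [CO2*]/α₀ = 4.369×10^-4 / 0.1045 = 4.18 mmol/kg

DIC = 4.18 mmol/kg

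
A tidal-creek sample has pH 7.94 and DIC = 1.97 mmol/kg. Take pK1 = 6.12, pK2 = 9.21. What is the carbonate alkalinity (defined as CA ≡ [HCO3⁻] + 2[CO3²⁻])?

CA = 2.04 mmol/kg

CA = [HCO3⁻] + 2[CO3²⁻] = (α₁ + 2α₂)·DIC
At pH 7.94: [H⁺]/K1 = 10^-1.82 = 0.015136, K2/[H⁺] = 10^-1.27 = 0.053703
α₁ = 1/(1 + 0.015136 + 0.053703) = 1/1.0688 = 0.9356; α₂ = α₁·K2/[H⁺] = 0.05024
α₁ + 2α₂ = 1.0361
CA = 1.0361 × 1.97 = 2.04 mmol/kg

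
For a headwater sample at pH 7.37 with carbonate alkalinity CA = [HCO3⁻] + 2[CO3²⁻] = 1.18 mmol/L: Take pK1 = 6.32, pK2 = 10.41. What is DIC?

CA = [HCO3⁻] + 2[CO3²⁻] = (α₁ + 2α₂)·DIC
At pH 7.37: [H⁺]/K1 = 10^-1.05 = 0.089125, K2/[H⁺] = 10^-3.04 = 0.00091201
α₁ = 1/(1 + 0.089125 + 0.00091201) = 1/1.0900 = 0.9174; α₂ = α₁·K2/[H⁺] = 0.0008367
α₁ + 2α₂ = 0.9191
DIC = CA / (α₁ + 2α₂) = 1.18 / 0.9191 = 1.28 mmol/L

DIC = 1.28 mmol/L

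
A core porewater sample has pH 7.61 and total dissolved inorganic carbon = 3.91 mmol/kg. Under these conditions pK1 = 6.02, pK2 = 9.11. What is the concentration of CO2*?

α₀ = 1 / (1 + K1/[H⁺] + K1K2/[H⁺]²) = 1 / (1 + 10^+1.59 + 10^+0.09)
   = 1 / (1 + 38.905 + 1.2303) = 1/41.135 = 0.02431
[CO2*] = α₀ × DIC = 0.02431 × 3.91 = 0.0951 mmol/kg

[CO2*] = 0.0951 mmol/kg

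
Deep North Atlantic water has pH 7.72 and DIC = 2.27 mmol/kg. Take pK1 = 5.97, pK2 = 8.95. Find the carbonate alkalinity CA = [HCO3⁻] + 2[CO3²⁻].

CA = [HCO3⁻] + 2[CO3²⁻] = (α₁ + 2α₂)·DIC
At pH 7.72: [H⁺]/K1 = 10^-1.75 = 0.017783, K2/[H⁺] = 10^-1.23 = 0.058884
α₁ = 1/(1 + 0.017783 + 0.058884) = 1/1.0767 = 0.9288; α₂ = α₁·K2/[H⁺] = 0.05469
α₁ + 2α₂ = 1.0382
CA = 1.0382 × 2.27 = 2.36 mmol/kg

CA = 2.36 mmol/kg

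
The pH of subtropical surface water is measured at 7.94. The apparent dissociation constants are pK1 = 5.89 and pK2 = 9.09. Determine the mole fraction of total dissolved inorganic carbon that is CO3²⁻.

α₂ = 1 / (1 + [H⁺]/K2 + [H⁺]²/(K1K2)) = 1 / (1 + 10^+1.15 + 10^-0.90)
   = 1 / (1 + 14.125 + 0.12589) = 1/15.251 = 0.06557

α₂ = 0.0656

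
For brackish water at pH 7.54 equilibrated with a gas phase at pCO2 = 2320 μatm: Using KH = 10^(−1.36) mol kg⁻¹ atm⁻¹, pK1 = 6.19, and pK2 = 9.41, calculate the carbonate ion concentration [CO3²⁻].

[CO2*] = KH · pCO2 = 10^(−1.36) × 2320×10^-6 = 1.013×10^-4 mol/kg
α₀ = 1/(1 + K1/[H⁺] + K1K2/[H⁺]²) = 1/(1 + 10^+1.35 + 10^-0.52) = 0.04221
DIC = [CO2*]/α₀ = 1.013×10^-4 / 0.04221 = 2.399 mmol/kg
[CO3²⁻] = α₂·DIC; α₂ = 0.01275, so [CO3²⁻] = 0.01275 × 2.399 = 0.0306 mmol/kg

[CO3²⁻] = 0.0306 mmol/kg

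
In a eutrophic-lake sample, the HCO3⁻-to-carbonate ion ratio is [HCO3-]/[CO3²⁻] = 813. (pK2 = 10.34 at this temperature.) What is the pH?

From K2 = [H⁺][CO3²⁻]/[HCO3-]:  pH = pK2 − log₁₀([HCO3-]/[CO3²⁻])
log₁₀(813) = +2.910
pH = 10.34 − (+2.910) = 7.43

pH = 7.43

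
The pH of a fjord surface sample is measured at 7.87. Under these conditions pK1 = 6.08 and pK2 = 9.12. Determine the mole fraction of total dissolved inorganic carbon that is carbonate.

α₂ = 1 / (1 + [H⁺]/K2 + [H⁺]²/(K1K2)) = 1 / (1 + 10^+1.25 + 10^-0.54)
   = 1 / (1 + 17.783 + 0.28840) = 1/19.071 = 0.05244

α₂ = 0.0524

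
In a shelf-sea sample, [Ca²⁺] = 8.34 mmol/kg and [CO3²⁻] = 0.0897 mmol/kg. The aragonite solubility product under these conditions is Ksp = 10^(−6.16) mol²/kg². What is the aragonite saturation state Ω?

Ksp = 10^(−6.16) = 6.918×10^-7
Ω = [Ca²⁺][CO3²⁻]/Ksp = (8.34×10^-3)(0.0897×10^-3) / 6.918×10^-7 = 1.08

Ω = 1.08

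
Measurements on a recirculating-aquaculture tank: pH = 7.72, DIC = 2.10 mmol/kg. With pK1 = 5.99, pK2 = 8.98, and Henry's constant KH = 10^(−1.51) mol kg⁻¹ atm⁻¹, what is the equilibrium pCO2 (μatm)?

α₀ = 1 / (1 + K1/[H⁺] + K1K2/[H⁺]²) = 1 / (1 + 10^+1.73 + 10^+0.47)
   = 1 / (1 + 53.703 + 2.9512) = 1/57.654 = 0.01734
[CO2*] = α₀ × DIC = 0.01734 × 2.10 = 0.03642 mmol/kg
pCO2 = [CO2*]/KH = 3.642×10^-5 / 3.090×10^-2 = 1180 μatm

pCO2 = 1180 μatm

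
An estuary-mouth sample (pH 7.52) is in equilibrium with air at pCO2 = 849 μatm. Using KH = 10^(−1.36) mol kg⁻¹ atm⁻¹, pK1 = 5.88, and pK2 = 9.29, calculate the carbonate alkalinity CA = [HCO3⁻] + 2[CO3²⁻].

CA = 1.67 mmol/kg

[CO2*] = KH · pCO2 = 10^(−1.36) × 849×10^-6 = 3.706×10^-5 mol/kg
α₀ = 1/(1 + K1/[H⁺] + K1K2/[H⁺]²) = 1/(1 + 10^+1.64 + 10^-0.13) = 0.02203
DIC = [CO2*]/α₀ = 3.706×10^-5 / 0.02203 = 1.682 mmol/kg
CA = (α₁ + 2α₂)·DIC = (0.9616 + 2×0.01633) × 1.682 = 1.67 mmol/kg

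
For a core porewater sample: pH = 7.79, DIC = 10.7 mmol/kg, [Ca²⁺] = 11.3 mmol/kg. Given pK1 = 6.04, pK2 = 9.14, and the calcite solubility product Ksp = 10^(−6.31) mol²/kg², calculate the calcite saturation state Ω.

α₂ = 1 / (1 + [H⁺]/K2 + [H⁺]²/(K1K2)) = 1 / (1 + 10^+1.35 + 10^-0.40)
   = 1 / (1 + 22.387 + 0.39811) = 1/23.785 = 0.04204
[CO3²⁻] = α₂ × DIC = 0.04204 × 10.7 = 0.4499 mmol/kg
Ksp = 10^(−6.31) = 4.898×10^-7
Ω = [Ca²⁺][CO3²⁻]/Ksp = (11.3×10^-3)(4.499×10^-4) / 4.898×10^-7 = 10.4

Ω = 10.4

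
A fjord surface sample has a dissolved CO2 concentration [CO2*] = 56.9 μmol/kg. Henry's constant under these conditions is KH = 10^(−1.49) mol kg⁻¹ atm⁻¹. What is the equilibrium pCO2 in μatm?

KH = 10^(−1.49) = 3.236×10^-2 mol kg⁻¹ atm⁻¹
pCO2 = [CO2*]/KH = 56.9×10^-6 / 3.236×10^-2 = 1.76×10^-3 atm = 1760 μatm

pCO2 = 1760 μatm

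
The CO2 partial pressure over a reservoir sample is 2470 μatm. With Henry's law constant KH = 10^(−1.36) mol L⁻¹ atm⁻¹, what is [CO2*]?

KH = 10^(−1.36) = 4.365×10^-2 mol L⁻¹ atm⁻¹
[CO2*] = KH · pCO2 = 4.365×10^-2 × 2470×10^-6 atm = 1.08×10^-4 mol/L

[CO2*] = 108 μmol/L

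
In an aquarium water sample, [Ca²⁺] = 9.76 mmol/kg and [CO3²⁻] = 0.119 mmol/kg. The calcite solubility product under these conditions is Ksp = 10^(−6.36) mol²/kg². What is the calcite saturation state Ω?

Ω = 2.66

Ksp = 10^(−6.36) = 4.365×10^-7
Ω = [Ca²⁺][CO3²⁻]/Ksp = (9.76×10^-3)(0.119×10^-3) / 4.365×10^-7 = 2.66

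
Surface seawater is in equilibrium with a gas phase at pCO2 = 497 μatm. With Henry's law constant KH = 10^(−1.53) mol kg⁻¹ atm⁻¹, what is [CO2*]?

KH = 10^(−1.53) = 2.951×10^-2 mol kg⁻¹ atm⁻¹
[CO2*] = KH · pCO2 = 2.951×10^-2 × 497×10^-6 atm = 1.47×10^-5 mol/kg

[CO2*] = 14.7 μmol/kg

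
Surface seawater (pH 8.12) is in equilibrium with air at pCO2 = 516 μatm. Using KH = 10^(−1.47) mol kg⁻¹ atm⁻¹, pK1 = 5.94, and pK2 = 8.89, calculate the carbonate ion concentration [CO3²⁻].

[CO2*] = KH · pCO2 = 10^(−1.47) × 516×10^-6 = 1.748×10^-5 mol/kg
α₀ = 1/(1 + K1/[H⁺] + K1K2/[H⁺]²) = 1/(1 + 10^+2.18 + 10^+1.41) = 0.005616
DIC = [CO2*]/α₀ = 1.748×10^-5 / 0.005616 = 3.113 mmol/kg
[CO3²⁻] = α₂·DIC; α₂ = 0.1444, so [CO3²⁻] = 0.1444 × 3.113 = 0.449 mmol/kg

[CO3²⁻] = 0.449 mmol/kg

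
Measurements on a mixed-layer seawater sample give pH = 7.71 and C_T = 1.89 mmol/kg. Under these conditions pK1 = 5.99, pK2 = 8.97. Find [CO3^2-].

α₂ = 1 / (1 + [H⁺]/K2 + [H⁺]²/(K1K2)) = 1 / (1 + 10^+1.26 + 10^-0.46)
   = 1 / (1 + 18.197 + 0.34674) = 1/19.544 = 0.05117
[CO3²⁻] = α₂ × DIC = 0.05117 × 1.89 = 0.0967 mmol/kg

[CO3²⁻] = 0.0967 mmol/kg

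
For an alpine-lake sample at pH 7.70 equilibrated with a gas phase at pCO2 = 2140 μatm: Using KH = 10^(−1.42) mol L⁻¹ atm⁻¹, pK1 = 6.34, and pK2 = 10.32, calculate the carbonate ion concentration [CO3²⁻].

[CO3²⁻] = 4.47 μmol/L

[CO2*] = KH · pCO2 = 10^(−1.42) × 2140×10^-6 = 8.136×10^-5 mol/L
α₀ = 1/(1 + K1/[H⁺] + K1K2/[H⁺]²) = 1/(1 + 10^+1.36 + 10^-1.26) = 0.04173
DIC = [CO2*]/α₀ = 8.136×10^-5 / 0.04173 = 1.950 mmol/L
[CO3²⁻] = α₂·DIC; α₂ = 0.002293, so [CO3²⁻] = 0.002293 × 1.950 = 0.00447 mmol/L = 4.47 μmol/L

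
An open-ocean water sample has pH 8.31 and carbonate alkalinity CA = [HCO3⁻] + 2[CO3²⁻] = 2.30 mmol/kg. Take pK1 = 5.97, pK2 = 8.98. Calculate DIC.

DIC = 1.96 mmol/kg

CA = [HCO3⁻] + 2[CO3²⁻] = (α₁ + 2α₂)·DIC
At pH 8.31: [H⁺]/K1 = 10^-2.34 = 0.0045709, K2/[H⁺] = 10^-0.67 = 0.21380
α₁ = 1/(1 + 0.0045709 + 0.21380) = 1/1.2184 = 0.8208; α₂ = α₁·K2/[H⁺] = 0.1755
α₁ + 2α₂ = 1.1717
DIC = CA / (α₁ + 2α₂) = 2.30 / 1.1717 = 1.96 mmol/kg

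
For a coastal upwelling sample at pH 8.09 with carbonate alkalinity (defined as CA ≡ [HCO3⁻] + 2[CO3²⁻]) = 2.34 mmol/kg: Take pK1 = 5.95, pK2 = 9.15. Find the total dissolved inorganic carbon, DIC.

CA = [HCO3⁻] + 2[CO3²⁻] = (α₁ + 2α₂)·DIC
At pH 8.09: [H⁺]/K1 = 10^-2.14 = 0.0072444, K2/[H⁺] = 10^-1.06 = 0.087096
α₁ = 1/(1 + 0.0072444 + 0.087096) = 1/1.0943 = 0.9138; α₂ = α₁·K2/[H⁺] = 0.07959
α₁ + 2α₂ = 1.0730
DIC = CA / (α₁ + 2α₂) = 2.34 / 1.0730 = 2.18 mmol/kg

DIC = 2.18 mmol/kg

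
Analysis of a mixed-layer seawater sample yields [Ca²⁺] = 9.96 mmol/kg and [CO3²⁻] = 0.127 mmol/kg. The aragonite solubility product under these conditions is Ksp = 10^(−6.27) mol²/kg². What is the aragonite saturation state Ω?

Ω = 2.36

Ksp = 10^(−6.27) = 5.370×10^-7
Ω = [Ca²⁺][CO3²⁻]/Ksp = (9.96×10^-3)(0.127×10^-3) / 5.370×10^-7 = 2.36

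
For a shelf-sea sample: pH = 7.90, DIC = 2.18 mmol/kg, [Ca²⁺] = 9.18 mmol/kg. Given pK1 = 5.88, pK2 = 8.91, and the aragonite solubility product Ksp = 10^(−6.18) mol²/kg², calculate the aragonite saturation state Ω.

Ω = 2.67

α₂ = 1 / (1 + [H⁺]/K2 + [H⁺]²/(K1K2)) = 1 / (1 + 10^+1.01 + 10^-1.01)
   = 1 / (1 + 10.233 + 0.097724) = 1/11.331 = 0.08826
[CO3²⁻] = α₂ × DIC = 0.08826 × 2.18 = 0.1924 mmol/kg
Ksp = 10^(−6.18) = 6.607×10^-7
Ω = [Ca²⁺][CO3²⁻]/Ksp = (9.18×10^-3)(1.924×10^-4) / 6.607×10^-7 = 2.67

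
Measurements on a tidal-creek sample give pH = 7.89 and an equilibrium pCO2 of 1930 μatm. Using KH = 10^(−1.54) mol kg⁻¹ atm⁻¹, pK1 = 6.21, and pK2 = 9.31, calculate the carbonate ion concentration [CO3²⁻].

[CO3²⁻] = 0.101 mmol/kg

[CO2*] = KH · pCO2 = 10^(−1.54) × 1930×10^-6 = 5.566×10^-5 mol/kg
α₀ = 1/(1 + K1/[H⁺] + K1K2/[H⁺]²) = 1/(1 + 10^+1.68 + 10^+0.26) = 0.01973
DIC = [CO2*]/α₀ = 5.566×10^-5 / 0.01973 = 2.821 mmol/kg
[CO3²⁻] = α₂·DIC; α₂ = 0.03590, so [CO3²⁻] = 0.03590 × 2.821 = 0.101 mmol/kg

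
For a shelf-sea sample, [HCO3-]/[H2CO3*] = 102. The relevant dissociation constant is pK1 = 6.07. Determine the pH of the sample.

pH = 8.08

From K1 = [H⁺][HCO3-]/[H2CO3*]:  pH = pK1 + log₁₀([HCO3-]/[H2CO3*])
log₁₀(102) = +2.009
pH = 6.07 + (+2.009) = 8.08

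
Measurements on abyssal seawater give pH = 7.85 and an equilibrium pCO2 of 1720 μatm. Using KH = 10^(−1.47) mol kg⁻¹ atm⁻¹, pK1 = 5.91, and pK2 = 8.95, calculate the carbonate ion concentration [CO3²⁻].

[CO3²⁻] = 0.403 mmol/kg

[CO2*] = KH · pCO2 = 10^(−1.47) × 1720×10^-6 = 5.828×10^-5 mol/kg
α₀ = 1/(1 + K1/[H⁺] + K1K2/[H⁺]²) = 1/(1 + 10^+1.94 + 10^+0.84) = 0.01052
DIC = [CO2*]/α₀ = 5.828×10^-5 / 0.01052 = 5.538 mmol/kg
[CO3²⁻] = α₂·DIC; α₂ = 0.07281, so [CO3²⁻] = 0.07281 × 5.538 = 0.403 mmol/kg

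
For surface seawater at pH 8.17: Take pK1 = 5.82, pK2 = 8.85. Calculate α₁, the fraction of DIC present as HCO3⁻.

α₁ = 1 / (1 + [H⁺]/K1 + K2/[H⁺]) = 1 / (1 + 10^-2.35 + 10^-0.68)
   = 1 / (1 + 0.0044668 + 0.20893) = 1/1.2134 = 0.8241

α₁ = 0.824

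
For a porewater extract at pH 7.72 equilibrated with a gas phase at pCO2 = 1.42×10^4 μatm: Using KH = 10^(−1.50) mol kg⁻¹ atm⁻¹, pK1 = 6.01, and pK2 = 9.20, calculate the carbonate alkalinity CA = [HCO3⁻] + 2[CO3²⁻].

[CO2*] = KH · pCO2 = 10^(−1.50) × 1.42×10^4×10^-6 = 4.490×10^-4 mol/kg
α₀ = 1/(1 + K1/[H⁺] + K1K2/[H⁺]²) = 1/(1 + 10^+1.71 + 10^+0.23) = 0.01852
DIC = [CO2*]/α₀ = 4.490×10^-4 / 0.01852 = 24.24 mmol/kg
CA = (α₁ + 2α₂)·DIC = (0.9500 + 2×0.03146) × 24.24 = 24.6 mmol/kg

CA = 24.6 mmol/kg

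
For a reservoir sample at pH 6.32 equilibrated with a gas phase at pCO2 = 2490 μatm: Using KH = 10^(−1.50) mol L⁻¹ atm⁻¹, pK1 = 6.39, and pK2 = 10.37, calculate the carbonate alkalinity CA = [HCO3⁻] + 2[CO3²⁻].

[CO2*] = KH · pCO2 = 10^(−1.50) × 2490×10^-6 = 7.874×10^-5 mol/L
α₀ = 1/(1 + K1/[H⁺] + K1K2/[H⁺]²) = 1/(1 + 10^-0.07 + 10^-4.12) = 0.5402
DIC = [CO2*]/α₀ = 7.874×10^-5 / 0.5402 = 0.1458 mmol/L
CA = (α₁ + 2α₂)·DIC = (0.4598 + 2×4.098×10^-5) × 0.1458 = 0.0670 mmol/L

CA = 0.0670 mmol/L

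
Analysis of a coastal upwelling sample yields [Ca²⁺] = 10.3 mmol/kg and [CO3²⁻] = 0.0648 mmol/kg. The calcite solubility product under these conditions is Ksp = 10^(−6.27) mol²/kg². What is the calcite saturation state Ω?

Ω = 1.24

Ksp = 10^(−6.27) = 5.370×10^-7
Ω = [Ca²⁺][CO3²⁻]/Ksp = (10.3×10^-3)(0.0648×10^-3) / 5.370×10^-7 = 1.24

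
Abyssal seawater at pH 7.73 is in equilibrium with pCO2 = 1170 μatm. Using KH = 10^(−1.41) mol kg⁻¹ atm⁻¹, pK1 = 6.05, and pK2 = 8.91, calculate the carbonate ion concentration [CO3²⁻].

[CO2*] = KH · pCO2 = 10^(−1.41) × 1170×10^-6 = 4.552×10^-5 mol/kg
α₀ = 1/(1 + K1/[H⁺] + K1K2/[H⁺]²) = 1/(1 + 10^+1.68 + 10^+0.50) = 0.01922
DIC = [CO2*]/α₀ = 4.552×10^-5 / 0.01922 = 2.368 mmol/kg
[CO3²⁻] = α₂·DIC; α₂ = 0.06078, so [CO3²⁻] = 0.06078 × 2.368 = 0.144 mmol/kg

[CO3²⁻] = 0.144 mmol/kg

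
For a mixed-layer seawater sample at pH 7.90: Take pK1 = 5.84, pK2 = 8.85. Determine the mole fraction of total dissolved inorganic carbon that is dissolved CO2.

α₀ = 0.00777

α₀ = 1 / (1 + K1/[H⁺] + K1K2/[H⁺]²) = 1 / (1 + 10^+2.06 + 10^+1.11)
   = 1 / (1 + 114.82 + 12.882) = 1/128.70 = 0.007770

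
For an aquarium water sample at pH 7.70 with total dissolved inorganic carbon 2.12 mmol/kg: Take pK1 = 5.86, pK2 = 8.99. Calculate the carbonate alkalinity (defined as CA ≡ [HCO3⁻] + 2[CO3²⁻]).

CA = 2.19 mmol/kg

CA = [HCO3⁻] + 2[CO3²⁻] = (α₁ + 2α₂)·DIC
At pH 7.70: [H⁺]/K1 = 10^-1.84 = 0.014454, K2/[H⁺] = 10^-1.29 = 0.051286
α₁ = 1/(1 + 0.014454 + 0.051286) = 1/1.0657 = 0.9383; α₂ = α₁·K2/[H⁺] = 0.04812
α₁ + 2α₂ = 1.0346
CA = 1.0346 × 2.12 = 2.19 mmol/kg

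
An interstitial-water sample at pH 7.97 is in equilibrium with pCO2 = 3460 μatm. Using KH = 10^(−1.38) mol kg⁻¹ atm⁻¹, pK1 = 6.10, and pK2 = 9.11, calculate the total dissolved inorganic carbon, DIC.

DIC = 11.6 mmol/kg

[CO2*] = KH · pCO2 = 10^(−1.38) × 3460×10^-6 = 1.442×10^-4 mol/kg
α₀ = 1/(1 + K1/[H⁺] + K1K2/[H⁺]²) = 1/(1 + 10^+1.87 + 10^+0.73) = 0.01242
DIC = [CO2*]/α₀ = 1.442×10^-4 / 0.01242 = 11.6 mmol/kg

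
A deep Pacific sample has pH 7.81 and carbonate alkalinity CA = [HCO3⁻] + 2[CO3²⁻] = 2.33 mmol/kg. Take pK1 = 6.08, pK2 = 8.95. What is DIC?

CA = [HCO3⁻] + 2[CO3²⁻] = (α₁ + 2α₂)·DIC
At pH 7.81: [H⁺]/K1 = 10^-1.73 = 0.018621, K2/[H⁺] = 10^-1.14 = 0.072444
α₁ = 1/(1 + 0.018621 + 0.072444) = 1/1.0911 = 0.9165; α₂ = α₁·K2/[H⁺] = 0.06640
α₁ + 2α₂ = 1.0493
DIC = CA / (α₁ + 2α₂) = 2.33 / 1.0493 = 2.22 mmol/kg

DIC = 2.22 mmol/kg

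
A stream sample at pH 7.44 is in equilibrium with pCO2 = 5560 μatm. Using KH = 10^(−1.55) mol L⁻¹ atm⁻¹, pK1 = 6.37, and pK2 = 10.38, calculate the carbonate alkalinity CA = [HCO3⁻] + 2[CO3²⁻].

[CO2*] = KH · pCO2 = 10^(−1.55) × 5560×10^-6 = 1.567×10^-4 mol/L
α₀ = 1/(1 + K1/[H⁺] + K1K2/[H⁺]²) = 1/(1 + 10^+1.07 + 10^-1.87) = 0.07835
DIC = [CO2*]/α₀ = 1.567×10^-4 / 0.07835 = 2.000 mmol/L
CA = (α₁ + 2α₂)·DIC = (0.9206 + 2×0.001057) × 2.000 = 1.85 mmol/L

CA = 1.85 mmol/L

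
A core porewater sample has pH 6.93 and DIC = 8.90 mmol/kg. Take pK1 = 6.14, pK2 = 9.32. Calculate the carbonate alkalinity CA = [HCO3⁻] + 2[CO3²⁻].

CA = [HCO3⁻] + 2[CO3²⁻] = (α₁ + 2α₂)·DIC
At pH 6.93: [H⁺]/K1 = 10^-0.79 = 0.16218, K2/[H⁺] = 10^-2.39 = 0.0040738
α₁ = 1/(1 + 0.16218 + 0.0040738) = 1/1.1663 = 0.8574; α₂ = α₁·K2/[H⁺] = 0.003493
α₁ + 2α₂ = 0.8644
CA = 0.8644 × 8.90 = 7.69 mmol/kg

CA = 7.69 mmol/kg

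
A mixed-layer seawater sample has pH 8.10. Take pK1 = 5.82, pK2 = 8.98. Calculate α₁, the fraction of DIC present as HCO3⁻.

α₁ = 1 / (1 + [H⁺]/K1 + K2/[H⁺]) = 1 / (1 + 10^-2.28 + 10^-0.88)
   = 1 / (1 + 0.0052481 + 0.13183) = 1/1.1371 = 0.8795

α₁ = 0.879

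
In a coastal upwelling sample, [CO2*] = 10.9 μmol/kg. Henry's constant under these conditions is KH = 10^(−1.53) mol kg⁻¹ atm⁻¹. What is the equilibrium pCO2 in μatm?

KH = 10^(−1.53) = 2.951×10^-2 mol kg⁻¹ atm⁻¹
pCO2 = [CO2*]/KH = 10.9×10^-6 / 2.951×10^-2 = 3.69×10^-4 atm = 369 μatm

pCO2 = 369 μatm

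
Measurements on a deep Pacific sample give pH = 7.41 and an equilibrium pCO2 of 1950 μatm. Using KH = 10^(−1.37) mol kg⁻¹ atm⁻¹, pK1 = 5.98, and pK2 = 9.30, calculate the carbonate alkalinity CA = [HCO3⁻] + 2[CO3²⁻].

[CO2*] = KH · pCO2 = 10^(−1.37) × 1950×10^-6 = 8.318×10^-5 mol/kg
α₀ = 1/(1 + K1/[H⁺] + K1K2/[H⁺]²) = 1/(1 + 10^+1.43 + 10^-0.46) = 0.03538
DIC = [CO2*]/α₀ = 8.318×10^-5 / 0.03538 = 2.351 mmol/kg
CA = (α₁ + 2α₂)·DIC = (0.9523 + 2×0.01227) × 2.351 = 2.30 mmol/kg

CA = 2.30 mmol/kg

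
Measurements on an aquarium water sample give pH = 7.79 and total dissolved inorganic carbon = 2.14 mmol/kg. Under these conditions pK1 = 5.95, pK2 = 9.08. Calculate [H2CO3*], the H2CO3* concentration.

α₀ = 1 / (1 + K1/[H⁺] + K1K2/[H⁺]²) = 1 / (1 + 10^+1.84 + 10^+0.55)
   = 1 / (1 + 69.183 + 3.5481) = 1/73.731 = 0.01356
[CO2*] = α₀ × DIC = 0.01356 × 2.14 = 0.0290 mmol/kg

[CO2*] = 0.0290 mmol/kg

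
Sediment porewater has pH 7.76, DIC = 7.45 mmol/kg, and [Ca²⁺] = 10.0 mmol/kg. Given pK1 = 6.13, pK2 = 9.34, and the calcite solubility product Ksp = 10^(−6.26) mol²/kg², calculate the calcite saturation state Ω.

α₂ = 1 / (1 + [H⁺]/K2 + [H⁺]²/(K1K2)) = 1 / (1 + 10^+1.58 + 10^-0.05)
   = 1 / (1 + 38.019 + 0.89125) = 1/39.910 = 0.02506
[CO3²⁻] = α₂ × DIC = 0.02506 × 7.45 = 0.1867 mmol/kg
Ksp = 10^(−6.26) = 5.495×10^-7
Ω = [Ca²⁺][CO3²⁻]/Ksp = (10.0×10^-3)(1.867×10^-4) / 5.495×10^-7 = 3.40

Ω = 3.40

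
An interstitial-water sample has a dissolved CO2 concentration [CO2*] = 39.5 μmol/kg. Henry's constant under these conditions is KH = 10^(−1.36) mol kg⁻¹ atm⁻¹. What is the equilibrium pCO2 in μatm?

pCO2 = 905 μatm

KH = 10^(−1.36) = 4.365×10^-2 mol kg⁻¹ atm⁻¹
pCO2 = [CO2*]/KH = 39.5×10^-6 / 4.365×10^-2 = 9.05×10^-4 atm = 905 μatm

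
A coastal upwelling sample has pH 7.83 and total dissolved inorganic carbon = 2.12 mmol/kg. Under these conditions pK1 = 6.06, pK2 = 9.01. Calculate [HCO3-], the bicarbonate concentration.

[HCO3⁻] = 1.96 mmol/kg

α₁ = 1 / (1 + [H⁺]/K1 + K2/[H⁺]) = 1 / (1 + 10^-1.77 + 10^-1.18)
   = 1 / (1 + 0.016982 + 0.066069) = 1/1.0831 = 0.9233
[HCO3⁻] = α₁ × DIC = 0.9233 × 2.12 = 1.96 mmol/kg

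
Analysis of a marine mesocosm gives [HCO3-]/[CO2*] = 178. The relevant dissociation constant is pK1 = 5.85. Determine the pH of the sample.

pH = 8.10

From K1 = [H⁺][HCO3-]/[CO2*]:  pH = pK1 + log₁₀([HCO3-]/[CO2*])
log₁₀(178) = +2.250
pH = 5.85 + (+2.250) = 8.10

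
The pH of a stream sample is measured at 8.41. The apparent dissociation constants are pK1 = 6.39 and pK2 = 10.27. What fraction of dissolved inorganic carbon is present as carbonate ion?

α₂ = 0.0135

α₂ = 1 / (1 + [H⁺]/K2 + [H⁺]²/(K1K2)) = 1 / (1 + 10^+1.86 + 10^-0.16)
   = 1 / (1 + 72.444 + 0.69183) = 1/74.135 = 0.01349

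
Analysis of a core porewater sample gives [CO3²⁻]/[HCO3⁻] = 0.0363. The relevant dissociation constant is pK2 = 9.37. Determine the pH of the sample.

From K2 = [H⁺][CO3²⁻]/[HCO3⁻]:  pH = pK2 + log₁₀([CO3²⁻]/[HCO3⁻])
log₁₀(0.0363) = -1.440
pH = 9.37 + (-1.440) = 7.93

pH = 7.93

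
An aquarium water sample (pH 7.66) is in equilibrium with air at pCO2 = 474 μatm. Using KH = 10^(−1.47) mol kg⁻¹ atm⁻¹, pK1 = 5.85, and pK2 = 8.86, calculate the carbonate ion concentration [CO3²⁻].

[CO3²⁻] = 0.0654 mmol/kg

[CO2*] = KH · pCO2 = 10^(−1.47) × 474×10^-6 = 1.606×10^-5 mol/kg
α₀ = 1/(1 + K1/[H⁺] + K1K2/[H⁺]²) = 1/(1 + 10^+1.81 + 10^+0.61) = 0.01436
DIC = [CO2*]/α₀ = 1.606×10^-5 / 0.01436 = 1.118 mmol/kg
[CO3²⁻] = α₂·DIC; α₂ = 0.05850, so [CO3²⁻] = 0.05850 × 1.118 = 0.0654 mmol/kg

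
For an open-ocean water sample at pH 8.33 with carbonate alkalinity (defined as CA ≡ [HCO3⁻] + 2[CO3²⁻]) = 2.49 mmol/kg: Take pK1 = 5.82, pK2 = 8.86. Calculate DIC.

CA = [HCO3⁻] + 2[CO3²⁻] = (α₁ + 2α₂)·DIC
At pH 8.33: [H⁺]/K1 = 10^-2.51 = 0.0030903, K2/[H⁺] = 10^-0.53 = 0.29512
α₁ = 1/(1 + 0.0030903 + 0.29512) = 1/1.2982 = 0.7703; α₂ = α₁·K2/[H⁺] = 0.2273
α₁ + 2α₂ = 1.2249
DIC = CA / (α₁ + 2α₂) = 2.49 / 1.2249 = 2.03 mmol/kg

DIC = 2.03 mmol/kg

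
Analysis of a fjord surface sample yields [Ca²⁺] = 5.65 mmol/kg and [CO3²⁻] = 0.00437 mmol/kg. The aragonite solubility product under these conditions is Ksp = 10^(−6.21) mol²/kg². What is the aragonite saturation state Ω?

Ksp = 10^(−6.21) = 6.166×10^-7
Ω = [Ca²⁺][CO3²⁻]/Ksp = (5.65×10^-3)(0.00437×10^-3) / 6.166×10^-7 = 0.0400

Ω = 0.0400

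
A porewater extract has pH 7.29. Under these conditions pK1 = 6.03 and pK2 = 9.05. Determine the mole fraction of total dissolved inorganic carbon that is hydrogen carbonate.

α₁ = 0.933

α₁ = 1 / (1 + [H⁺]/K1 + K2/[H⁺]) = 1 / (1 + 10^-1.26 + 10^-1.76)
   = 1 / (1 + 0.054954 + 0.017378) = 1/1.0723 = 0.9325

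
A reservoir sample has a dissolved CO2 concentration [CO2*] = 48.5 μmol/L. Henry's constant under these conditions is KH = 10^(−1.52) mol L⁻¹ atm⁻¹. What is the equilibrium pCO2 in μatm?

KH = 10^(−1.52) = 3.020×10^-2 mol L⁻¹ atm⁻¹
pCO2 = [CO2*]/KH = 48.5×10^-6 / 3.020×10^-2 = 1.61×10^-3 atm = 1610 μatm

pCO2 = 1610 μatm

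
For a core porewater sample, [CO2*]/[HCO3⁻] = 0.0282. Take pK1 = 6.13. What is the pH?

From K1 = [H⁺][HCO3⁻]/[CO2*]:  pH = pK1 − log₁₀([CO2*]/[HCO3⁻])
log₁₀(0.0282) = -1.550
pH = 6.13 − (-1.550) = 7.68

pH = 7.68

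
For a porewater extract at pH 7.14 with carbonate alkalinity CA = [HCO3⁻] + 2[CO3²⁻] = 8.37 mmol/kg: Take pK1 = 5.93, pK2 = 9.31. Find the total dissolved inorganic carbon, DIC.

CA = [HCO3⁻] + 2[CO3²⁻] = (α₁ + 2α₂)·DIC
At pH 7.14: [H⁺]/K1 = 10^-1.21 = 0.061660, K2/[H⁺] = 10^-2.17 = 0.0067608
α₁ = 1/(1 + 0.061660 + 0.0067608) = 1/1.0684 = 0.9360; α₂ = α₁·K2/[H⁺] = 0.006328
α₁ + 2α₂ = 0.9486
DIC = CA / (α₁ + 2α₂) = 8.37 / 0.9486 = 8.82 mmol/kg

DIC = 8.82 mmol/kg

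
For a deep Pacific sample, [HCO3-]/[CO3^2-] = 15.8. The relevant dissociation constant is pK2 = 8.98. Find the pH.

From K2 = [H⁺][CO3^2-]/[HCO3-]:  pH = pK2 − log₁₀([HCO3-]/[CO3^2-])
log₁₀(15.8) = +1.199
pH = 8.98 − (+1.199) = 7.78

pH = 7.78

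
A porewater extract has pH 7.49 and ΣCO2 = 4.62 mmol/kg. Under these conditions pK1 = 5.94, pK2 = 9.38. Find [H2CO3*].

[CO2*] = 0.125 mmol/kg

α₀ = 1 / (1 + K1/[H⁺] + K1K2/[H⁺]²) = 1 / (1 + 10^+1.55 + 10^-0.34)
   = 1 / (1 + 35.481 + 0.45709) = 1/36.938 = 0.02707
[CO2*] = α₀ × DIC = 0.02707 × 4.62 = 0.125 mmol/kg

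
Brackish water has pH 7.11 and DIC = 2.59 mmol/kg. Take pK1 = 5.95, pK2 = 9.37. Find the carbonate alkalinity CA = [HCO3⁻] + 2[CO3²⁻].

CA = 2.44 mmol/kg

CA = [HCO3⁻] + 2[CO3²⁻] = (α₁ + 2α₂)·DIC
At pH 7.11: [H⁺]/K1 = 10^-1.16 = 0.069183, K2/[H⁺] = 10^-2.26 = 0.0054954
α₁ = 1/(1 + 0.069183 + 0.0054954) = 1/1.0747 = 0.9305; α₂ = α₁·K2/[H⁺] = 0.005114
α₁ + 2α₂ = 0.9407
CA = 0.9407 × 2.59 = 2.44 mmol/kg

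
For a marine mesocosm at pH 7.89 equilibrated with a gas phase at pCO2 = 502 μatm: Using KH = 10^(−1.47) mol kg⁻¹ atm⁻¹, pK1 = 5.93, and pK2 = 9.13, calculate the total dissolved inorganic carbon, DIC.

[CO2*] = KH · pCO2 = 10^(−1.47) × 502×10^-6 = 1.701×10^-5 mol/kg
α₀ = 1/(1 + K1/[H⁺] + K1K2/[H⁺]²) = 1/(1 + 10^+1.96 + 10^+0.72) = 0.01026
DIC = [CO2*]/α₀ = 1.701×10^-5 / 0.01026 = 1.66 mmol/kg

DIC = 1.66 mmol/kg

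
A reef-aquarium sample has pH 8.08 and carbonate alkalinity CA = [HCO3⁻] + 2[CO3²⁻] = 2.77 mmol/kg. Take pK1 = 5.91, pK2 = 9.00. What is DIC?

CA = [HCO3⁻] + 2[CO3²⁻] = (α₁ + 2α₂)·DIC
At pH 8.08: [H⁺]/K1 = 10^-2.17 = 0.0067608, K2/[H⁺] = 10^-0.92 = 0.12023
α₁ = 1/(1 + 0.0067608 + 0.12023) = 1/1.1270 = 0.8873; α₂ = α₁·K2/[H⁺] = 0.1067
α₁ + 2α₂ = 1.1007
DIC = CA / (α₁ + 2α₂) = 2.77 / 1.1007 = 2.52 mmol/kg

DIC = 2.52 mmol/kg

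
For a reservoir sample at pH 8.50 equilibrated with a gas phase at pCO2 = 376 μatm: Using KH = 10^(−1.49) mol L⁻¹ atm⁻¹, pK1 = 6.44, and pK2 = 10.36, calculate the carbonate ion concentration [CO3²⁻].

[CO2*] = KH · pCO2 = 10^(−1.49) × 376×10^-6 = 1.217×10^-5 mol/L
α₀ = 1/(1 + K1/[H⁺] + K1K2/[H⁺]²) = 1/(1 + 10^+2.06 + 10^+0.20) = 0.008518
DIC = [CO2*]/α₀ = 1.217×10^-5 / 0.008518 = 1.428 mmol/L
[CO3²⁻] = α₂·DIC; α₂ = 0.01350, so [CO3²⁻] = 0.01350 × 1.428 = 0.0193 mmol/L = 19.3 μmol/L

[CO3²⁻] = 19.3 μmol/L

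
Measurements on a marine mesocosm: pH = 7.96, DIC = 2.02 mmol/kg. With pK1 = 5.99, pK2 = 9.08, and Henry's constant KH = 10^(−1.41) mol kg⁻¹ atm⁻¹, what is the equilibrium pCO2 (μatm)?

α₀ = 1 / (1 + K1/[H⁺] + K1K2/[H⁺]²) = 1 / (1 + 10^+1.97 + 10^+0.85)
   = 1 / (1 + 93.325 + 7.0795) = 1/101.40 = 0.009861
[CO2*] = α₀ × DIC = 0.009861 × 2.02 = 0.01992 mmol/kg = 19.92 μmol/kg
pCO2 = [CO2*]/KH = 1.992×10^-5 / 3.890×10^-2 = 512 μatm

pCO2 = 512 μatm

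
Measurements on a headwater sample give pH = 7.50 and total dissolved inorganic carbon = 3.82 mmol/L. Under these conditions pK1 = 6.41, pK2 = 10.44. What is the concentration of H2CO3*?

[CO2*] = 0.287 mmol/L

α₀ = 1 / (1 + K1/[H⁺] + K1K2/[H⁺]²) = 1 / (1 + 10^+1.09 + 10^-1.85)
   = 1 / (1 + 12.303 + 0.014125) = 1/13.317 = 0.07509
[CO2*] = α₀ × DIC = 0.07509 × 3.82 = 0.287 mmol/L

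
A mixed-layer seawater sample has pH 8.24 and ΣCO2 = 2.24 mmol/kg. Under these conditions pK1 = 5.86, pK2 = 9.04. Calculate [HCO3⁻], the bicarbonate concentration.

α₁ = 1 / (1 + [H⁺]/K1 + K2/[H⁺]) = 1 / (1 + 10^-2.38 + 10^-0.80)
   = 1 / (1 + 0.0041687 + 0.15849) = 1/1.1627 = 0.8601
[HCO3⁻] = α₁ × DIC = 0.8601 × 2.24 = 1.93 mmol/kg

[HCO3⁻] = 1.93 mmol/kg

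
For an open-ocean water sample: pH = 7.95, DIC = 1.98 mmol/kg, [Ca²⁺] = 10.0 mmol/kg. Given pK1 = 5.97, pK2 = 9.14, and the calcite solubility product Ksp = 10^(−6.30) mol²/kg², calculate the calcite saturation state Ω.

α₂ = 1 / (1 + [H⁺]/K2 + [H⁺]²/(K1K2)) = 1 / (1 + 10^+1.19 + 10^-0.79)
   = 1 / (1 + 15.488 + 0.16218) = 1/16.650 = 0.06006
[CO3²⁻] = α₂ × DIC = 0.06006 × 1.98 = 0.1189 mmol/kg
Ksp = 10^(−6.30) = 5.012×10^-7
Ω = [Ca²⁺][CO3²⁻]/Ksp = (10.0×10^-3)(1.189×10^-4) / 5.012×10^-7 = 2.37

Ω = 2.37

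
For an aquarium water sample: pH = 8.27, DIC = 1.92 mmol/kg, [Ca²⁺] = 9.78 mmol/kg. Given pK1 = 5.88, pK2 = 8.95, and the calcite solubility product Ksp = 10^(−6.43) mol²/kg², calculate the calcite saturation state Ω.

Ω = 8.71

α₂ = 1 / (1 + [H⁺]/K2 + [H⁺]²/(K1K2)) = 1 / (1 + 10^+0.68 + 10^-1.71)
   = 1 / (1 + 4.7863 + 0.019498) = 1/5.8058 = 0.1722
[CO3²⁻] = α₂ × DIC = 0.1722 × 1.92 = 0.3307 mmol/kg
Ksp = 10^(−6.43) = 3.715×10^-7
Ω = [Ca²⁺][CO3²⁻]/Ksp = (9.78×10^-3)(3.307×10^-4) / 3.715×10^-7 = 8.71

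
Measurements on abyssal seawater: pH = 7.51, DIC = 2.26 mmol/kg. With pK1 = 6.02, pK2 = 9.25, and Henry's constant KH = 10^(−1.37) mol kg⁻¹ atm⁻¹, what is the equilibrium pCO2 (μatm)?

α₀ = 1 / (1 + K1/[H⁺] + K1K2/[H⁺]²) = 1 / (1 + 10^+1.49 + 10^-0.25)
   = 1 / (1 + 30.903 + 0.56234) = 1/32.465 = 0.03080
[CO2*] = α₀ × DIC = 0.03080 × 2.26 = 0.06961 mmol/kg
pCO2 = [CO2*]/KH = 6.961×10^-5 / 4.266×10^-2 = 1630 μatm

pCO2 = 1630 μatm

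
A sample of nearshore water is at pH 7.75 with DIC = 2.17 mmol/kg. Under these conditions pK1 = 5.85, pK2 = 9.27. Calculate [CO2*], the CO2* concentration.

α₀ = 1 / (1 + K1/[H⁺] + K1K2/[H⁺]²) = 1 / (1 + 10^+1.90 + 10^+0.38)
   = 1 / (1 + 79.433 + 2.3988) = 1/82.832 = 0.01207
[CO2*] = α₀ × DIC = 0.01207 × 2.17 = 0.0262 mmol/kg

[CO2*] = 0.0262 mmol/kg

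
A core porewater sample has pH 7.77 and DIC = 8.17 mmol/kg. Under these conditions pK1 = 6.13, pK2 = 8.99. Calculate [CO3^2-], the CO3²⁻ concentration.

α₂ = 1 / (1 + [H⁺]/K2 + [H⁺]²/(K1K2)) = 1 / (1 + 10^+1.22 + 10^-0.42)
   = 1 / (1 + 16.596 + 0.38019) = 1/17.976 = 0.05563
[CO3²⁻] = α₂ × DIC = 0.05563 × 8.17 = 0.454 mmol/kg

[CO3²⁻] = 0.454 mmol/kg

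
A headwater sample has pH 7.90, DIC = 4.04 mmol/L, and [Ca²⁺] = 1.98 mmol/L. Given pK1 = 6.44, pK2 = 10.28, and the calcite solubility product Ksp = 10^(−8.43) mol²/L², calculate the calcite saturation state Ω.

α₂ = 1 / (1 + [H⁺]/K2 + [H⁺]²/(K1K2)) = 1 / (1 + 10^+2.38 + 10^+0.92)
   = 1 / (1 + 239.88 + 8.3176) = 1/249.20 = 0.004013
[CO3²⁻] = α₂ × DIC = 0.004013 × 4.04 = 0.01621 mmol/L = 16.21 μmol/L
Ksp = 10^(−8.43) = 3.715×10^-9
Ω = [Ca²⁺][CO3²⁻]/Ksp = (1.98×10^-3)(1.621×10^-5) / 3.715×10^-9 = 8.64

Ω = 8.64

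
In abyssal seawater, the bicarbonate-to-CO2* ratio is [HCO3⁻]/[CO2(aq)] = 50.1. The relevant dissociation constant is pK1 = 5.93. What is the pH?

From K1 = [H⁺][HCO3⁻]/[CO2(aq)]:  pH = pK1 + log₁₀([HCO3⁻]/[CO2(aq)])
log₁₀(50.1) = +1.700
pH = 5.93 + (+1.700) = 7.63

pH = 7.63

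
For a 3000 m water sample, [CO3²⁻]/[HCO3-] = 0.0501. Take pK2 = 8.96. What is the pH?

pH = 7.66

From K2 = [H⁺][CO3²⁻]/[HCO3-]:  pH = pK2 + log₁₀([CO3²⁻]/[HCO3-])
log₁₀(0.0501) = -1.300
pH = 8.96 + (-1.300) = 7.66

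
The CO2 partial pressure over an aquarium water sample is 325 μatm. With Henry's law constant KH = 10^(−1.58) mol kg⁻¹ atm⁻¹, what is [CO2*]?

[CO2*] = 8.55 μmol/kg

KH = 10^(−1.58) = 2.630×10^-2 mol kg⁻¹ atm⁻¹
[CO2*] = KH · pCO2 = 2.630×10^-2 × 325×10^-6 atm = 8.55×10^-6 mol/kg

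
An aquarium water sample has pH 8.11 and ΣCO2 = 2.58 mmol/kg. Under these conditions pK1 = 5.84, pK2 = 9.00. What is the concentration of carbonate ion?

[CO3²⁻] = 0.293 mmol/kg

α₂ = 1 / (1 + [H⁺]/K2 + [H⁺]²/(K1K2)) = 1 / (1 + 10^+0.89 + 10^-1.38)
   = 1 / (1 + 7.7625 + 0.041687) = 1/8.8042 = 0.1136
[CO3²⁻] = α₂ × DIC = 0.1136 × 2.58 = 0.293 mmol/kg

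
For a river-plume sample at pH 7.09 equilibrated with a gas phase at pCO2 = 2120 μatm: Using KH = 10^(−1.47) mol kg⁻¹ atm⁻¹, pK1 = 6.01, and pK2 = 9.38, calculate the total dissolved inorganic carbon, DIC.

[CO2*] = KH · pCO2 = 10^(−1.47) × 2120×10^-6 = 7.183×10^-5 mol/kg
α₀ = 1/(1 + K1/[H⁺] + K1K2/[H⁺]²) = 1/(1 + 10^+1.08 + 10^-1.21) = 0.07643
DIC = [CO2*]/α₀ = 7.183×10^-5 / 0.07643 = 0.940 mmol/kg

DIC = 0.940 mmol/kg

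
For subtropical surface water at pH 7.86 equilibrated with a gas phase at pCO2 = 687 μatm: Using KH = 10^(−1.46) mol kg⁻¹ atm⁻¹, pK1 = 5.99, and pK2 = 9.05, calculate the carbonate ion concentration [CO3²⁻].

[CO2*] = KH · pCO2 = 10^(−1.46) × 687×10^-6 = 2.382×10^-5 mol/kg
α₀ = 1/(1 + K1/[H⁺] + K1K2/[H⁺]²) = 1/(1 + 10^+1.87 + 10^+0.68) = 0.01251
DIC = [CO2*]/α₀ = 2.382×10^-5 / 0.01251 = 1.904 mmol/kg
[CO3²⁻] = α₂·DIC; α₂ = 0.05989, so [CO3²⁻] = 0.05989 × 1.904 = 0.114 mmol/kg

[CO3²⁻] = 0.114 mmol/kg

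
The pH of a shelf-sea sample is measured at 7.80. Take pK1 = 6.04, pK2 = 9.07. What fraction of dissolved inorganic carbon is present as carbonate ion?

α₂ = 1 / (1 + [H⁺]/K2 + [H⁺]²/(K1K2)) = 1 / (1 + 10^+1.27 + 10^-0.49)
   = 1 / (1 + 18.621 + 0.32359) = 1/19.944 = 0.05014

α₂ = 0.0501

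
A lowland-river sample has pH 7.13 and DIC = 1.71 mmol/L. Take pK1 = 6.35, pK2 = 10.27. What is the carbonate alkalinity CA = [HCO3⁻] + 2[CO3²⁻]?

CA = 1.47 mmol/L

CA = [HCO3⁻] + 2[CO3²⁻] = (α₁ + 2α₂)·DIC
At pH 7.13: [H⁺]/K1 = 10^-0.78 = 0.16596, K2/[H⁺] = 10^-3.14 = 0.00072444
α₁ = 1/(1 + 0.16596 + 0.00072444) = 1/1.1667 = 0.8571; α₂ = α₁·K2/[H⁺] = 0.0006209
α₁ + 2α₂ = 0.8584
CA = 0.8584 × 1.71 = 1.47 mmol/L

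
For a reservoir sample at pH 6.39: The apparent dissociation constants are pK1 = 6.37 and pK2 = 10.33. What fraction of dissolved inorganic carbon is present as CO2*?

α₀ = 1 / (1 + K1/[H⁺] + K1K2/[H⁺]²) = 1 / (1 + 10^+0.02 + 10^-3.92)
   = 1 / (1 + 1.0471 + 0.00012023) = 1/2.0472 = 0.4885

α₀ = 0.488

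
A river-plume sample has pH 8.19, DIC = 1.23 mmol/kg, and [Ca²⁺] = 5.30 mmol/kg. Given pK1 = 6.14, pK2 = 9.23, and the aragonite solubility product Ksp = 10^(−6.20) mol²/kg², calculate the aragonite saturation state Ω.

α₂ = 1 / (1 + [H⁺]/K2 + [H⁺]²/(K1K2)) = 1 / (1 + 10^+1.04 + 10^-1.01)
   = 1 / (1 + 10.965 + 0.097724) = 1/12.063 = 0.08290
[CO3²⁻] = α₂ × DIC = 0.08290 × 1.23 = 0.1020 mmol/kg
Ksp = 10^(−6.20) = 6.310×10^-7
Ω = [Ca²⁺][CO3²⁻]/Ksp = (5.30×10^-3)(1.020×10^-4) / 6.310×10^-7 = 0.857

Ω = 0.857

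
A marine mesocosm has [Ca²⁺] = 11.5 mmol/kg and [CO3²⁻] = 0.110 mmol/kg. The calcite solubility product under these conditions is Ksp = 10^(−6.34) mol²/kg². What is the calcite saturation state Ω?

Ksp = 10^(−6.34) = 4.571×10^-7
Ω = [Ca²⁺][CO3²⁻]/Ksp = (11.5×10^-3)(0.110×10^-3) / 4.571×10^-7 = 2.77

Ω = 2.77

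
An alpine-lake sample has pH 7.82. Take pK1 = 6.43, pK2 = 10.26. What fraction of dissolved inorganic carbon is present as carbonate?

α₂ = 0.00348

α₂ = 1 / (1 + [H⁺]/K2 + [H⁺]²/(K1K2)) = 1 / (1 + 10^+2.44 + 10^+1.05)
   = 1 / (1 + 275.42 + 11.220) = 1/287.64 = 0.003477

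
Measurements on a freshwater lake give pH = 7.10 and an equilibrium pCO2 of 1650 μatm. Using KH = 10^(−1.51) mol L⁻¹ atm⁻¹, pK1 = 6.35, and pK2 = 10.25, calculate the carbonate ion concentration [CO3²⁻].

[CO2*] = KH · pCO2 = 10^(−1.51) × 1650×10^-6 = 5.099×10^-5 mol/L
α₀ = 1/(1 + K1/[H⁺] + K1K2/[H⁺]²) = 1/(1 + 10^+0.75 + 10^-2.40) = 0.1509
DIC = [CO2*]/α₀ = 5.099×10^-5 / 0.1509 = 0.3379 mmol/L
[CO3²⁻] = α₂·DIC; α₂ = 0.0006007, so [CO3²⁻] = 0.0006007 × 0.3379 = 0.000203 mmol/L = 0.203 μmol/L

[CO3²⁻] = 0.203 μmol/L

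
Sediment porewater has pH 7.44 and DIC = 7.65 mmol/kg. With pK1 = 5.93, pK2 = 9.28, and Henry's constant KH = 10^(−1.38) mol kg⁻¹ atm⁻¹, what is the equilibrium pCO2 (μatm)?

pCO2 = 5420 μatm

α₀ = 1 / (1 + K1/[H⁺] + K1K2/[H⁺]²) = 1 / (1 + 10^+1.51 + 10^-0.33)
   = 1 / (1 + 32.359 + 0.46774) = 1/33.827 = 0.02956
[CO2*] = α₀ × DIC = 0.02956 × 7.65 = 0.2262 mmol/kg
pCO2 = [CO2*]/KH = 2.262×10^-4 / 4.169×10^-2 = 5420 μatm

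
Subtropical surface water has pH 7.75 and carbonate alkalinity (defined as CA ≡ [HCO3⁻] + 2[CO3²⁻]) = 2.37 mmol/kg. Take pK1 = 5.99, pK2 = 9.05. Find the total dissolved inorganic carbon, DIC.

CA = [HCO3⁻] + 2[CO3²⁻] = (α₁ + 2α₂)·DIC
At pH 7.75: [H⁺]/K1 = 10^-1.76 = 0.017378, K2/[H⁺] = 10^-1.30 = 0.050119
α₁ = 1/(1 + 0.017378 + 0.050119) = 1/1.0675 = 0.9368; α₂ = α₁·K2/[H⁺] = 0.04695
α₁ + 2α₂ = 1.0307
DIC = CA / (α₁ + 2α₂) = 2.37 / 1.0307 = 2.30 mmol/kg

DIC = 2.30 mmol/kg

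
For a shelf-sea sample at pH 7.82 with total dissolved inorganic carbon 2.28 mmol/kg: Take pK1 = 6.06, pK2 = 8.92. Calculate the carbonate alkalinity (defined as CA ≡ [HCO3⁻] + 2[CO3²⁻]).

CA = [HCO3⁻] + 2[CO3²⁻] = (α₁ + 2α₂)·DIC
At pH 7.82: [H⁺]/K1 = 10^-1.76 = 0.017378, K2/[H⁺] = 10^-1.10 = 0.079433
α₁ = 1/(1 + 0.017378 + 0.079433) = 1/1.0968 = 0.9117; α₂ = α₁·K2/[H⁺] = 0.07242
α₁ + 2α₂ = 1.0566
CA = 1.0566 × 2.28 = 2.41 mmol/kg

CA = 2.41 mmol/kg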